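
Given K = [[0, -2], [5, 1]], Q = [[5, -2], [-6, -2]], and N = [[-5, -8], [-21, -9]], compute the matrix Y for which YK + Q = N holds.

Y = [[2, -2], [2, -3]]

YK = N − Q = [[-10, -6], [-15, -7]].
Since K sits to the right of Y, Y = (N − Q)K⁻¹.
K has determinant 10; K⁻¹ = [[1/10, 1/5], [-1/2, 0]].
Y = (N − Q)K⁻¹ = [[2, -2], [2, -3]].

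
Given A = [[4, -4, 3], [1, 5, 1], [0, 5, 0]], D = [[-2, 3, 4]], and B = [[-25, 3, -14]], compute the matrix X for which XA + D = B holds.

XA = B − D = [[-23, 0, -18]].
Since A sits to the right of X, X = (B − D)A⁻¹.
det A = -5, so A⁻¹ = [[1, -3, 19/5], [0, 0, 1/5], [-1, 4, -24/5]].
X = (B − D)A⁻¹ = [[-5, -3, -1]].

X = [[-5, -3, -1]]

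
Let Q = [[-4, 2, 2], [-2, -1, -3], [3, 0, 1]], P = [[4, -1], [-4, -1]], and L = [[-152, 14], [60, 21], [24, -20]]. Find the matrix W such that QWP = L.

Isolating W: multiply by Q⁻¹ from the left and P⁻¹ from the right, so W = Q⁻¹LP⁻¹.
det Q = -4, so Q⁻¹ = [[1/4, 1/2, 1], [7/4, 5/2, 4], [-3/4, -3/2, -2]].
det P = -8; the adjugate gives P⁻¹ = [[1/8, -1/8], [-1/2, -1/2]].
Q⁻¹L = [[16, -6], [-20, -3], [-24, -2]].
W = (Q⁻¹L)P⁻¹ = [[5, 1], [-1, 4], [-2, 4]].

W = [[5, 1], [-1, 4], [-2, 4]]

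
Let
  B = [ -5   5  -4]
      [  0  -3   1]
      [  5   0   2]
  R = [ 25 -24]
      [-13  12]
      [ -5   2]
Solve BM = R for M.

Left-multiplying both sides by B⁻¹ gives M = B⁻¹R.
det B = -5; the adjugate gives B⁻¹ = [[6/5, 2, 7/5], [-1, -2, -1], [-3, -5, -3]].
M = B⁻¹R = [[6/5, 2, 7/5], [-1, -2, -1], [-3, -5, -3]] · [[25, -24], [-13, 12], [-5, 2]] = [[-3, -2], [6, -2], [5, 6]].

M = [[-3, -2], [6, -2], [5, 6]]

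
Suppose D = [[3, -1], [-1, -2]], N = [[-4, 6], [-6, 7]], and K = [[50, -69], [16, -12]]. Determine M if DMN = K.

Left-multiply by D⁻¹ and right-multiply by N⁻¹: M = D⁻¹KN⁻¹.
det D = -7, so D⁻¹ = [[2/7, -1/7], [-1/7, -3/7]].
N has determinant 8; N⁻¹ = [[7/8, -3/4], [3/4, -1/2]].
D⁻¹K = [[12, -18], [-14, 15]].
M = (D⁻¹K)N⁻¹ = [[-3, 0], [-1, 3]].

M = [[-3, 0], [-1, 3]]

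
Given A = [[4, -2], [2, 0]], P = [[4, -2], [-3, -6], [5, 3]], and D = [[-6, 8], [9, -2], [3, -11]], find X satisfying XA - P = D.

XA = D + P = [[-2, 6], [6, -8], [8, -8]].
A is on the right of X, so right-multiply by A⁻¹: X = (D + P)A⁻¹.
det A = 4; the adjugate gives A⁻¹ = [[0, 1/2], [-1/2, 1]].
X = (D + P)A⁻¹ = [[-3, 5], [4, -5], [4, -4]].

X = [[-3, 5], [4, -5], [4, -4]]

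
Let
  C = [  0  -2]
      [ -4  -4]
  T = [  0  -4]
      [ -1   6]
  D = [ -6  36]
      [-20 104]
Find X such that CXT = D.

X = [[-1, -2], [0, -3]]

Left-multiply by C⁻¹ and right-multiply by T⁻¹: X = C⁻¹DT⁻¹.
C has determinant -8; C⁻¹ = [[1/2, -1/4], [-1/2, 0]].
det T = -4; the adjugate gives T⁻¹ = [[-3/2, -1], [-1/4, 0]].
C⁻¹D = [[2, -8], [3, -18]].
X = (C⁻¹D)T⁻¹ = [[-1, -2], [0, -3]].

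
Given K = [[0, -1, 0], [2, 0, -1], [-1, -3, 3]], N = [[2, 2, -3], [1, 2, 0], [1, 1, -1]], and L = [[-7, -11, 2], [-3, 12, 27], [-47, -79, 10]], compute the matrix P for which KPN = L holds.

P = K⁻¹LN⁻¹ (apply K⁻¹ on the left and N⁻¹ on the right).
K has determinant 5; K⁻¹ = [[-3/5, 3/5, 1/5], [-1, 0, 0], [-6/5, 1/5, 2/5]].
det N = 1, so N⁻¹ = [[-2, -1, 6], [1, 1, -3], [-1, 0, 2]].
K⁻¹L = [[-7, -2, 17], [7, 11, -2], [-11, -16, 7]].
P = (K⁻¹L)N⁻¹ = [[-5, 5, -2], [-1, 4, 5], [-1, -5, -4]].

P = [[-5, 5, -2], [-1, 4, 5], [-1, -5, -4]]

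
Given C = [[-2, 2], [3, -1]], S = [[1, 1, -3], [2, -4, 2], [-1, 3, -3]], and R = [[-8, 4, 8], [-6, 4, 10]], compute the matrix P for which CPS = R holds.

P = C⁻¹RS⁻¹ (apply C⁻¹ on the left and S⁻¹ on the right).
C has determinant -4; C⁻¹ = [[1/4, 1/2], [3/4, 1/2]].
det S = 4, so S⁻¹ = [[3/2, -3/2, -5/2], [1, -3/2, -2], [1/2, -1, -3/2]].
C⁻¹R = [[-5, 3, 7], [-9, 5, 11]].
P = (C⁻¹R)S⁻¹ = [[-1, -4, -4], [-3, -5, -4]].

P = [[-1, -4, -4], [-3, -5, -4]]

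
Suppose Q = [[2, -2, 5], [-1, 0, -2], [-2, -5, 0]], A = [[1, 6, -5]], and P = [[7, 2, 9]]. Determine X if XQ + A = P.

X = [[2, -2, 0]]

XQ = P − A = [[6, -4, 14]].
Since Q sits to the right of X, X = (P − A)Q⁻¹.
Q has determinant -3; Q⁻¹ = [[10/3, 25/3, -4/3], [-4/3, -10/3, 1/3], [-5/3, -14/3, 2/3]].
X = (P − A)Q⁻¹ = [[2, -2, 0]].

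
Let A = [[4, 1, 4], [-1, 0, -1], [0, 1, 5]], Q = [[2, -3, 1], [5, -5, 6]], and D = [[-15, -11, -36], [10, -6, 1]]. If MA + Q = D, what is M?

M = [[-4, 1, -4], [1, -1, -2]]

MA = D − Q = [[-17, -8, -37], [5, -1, -5]].
Since A sits to the right of M, M = (D − Q)A⁻¹.
det A = 5, so A⁻¹ = [[1/5, -1/5, -1/5], [1, 4, 0], [-1/5, -4/5, 1/5]].
M = (D − Q)A⁻¹ = [[-4, 1, -4], [1, -1, -2]].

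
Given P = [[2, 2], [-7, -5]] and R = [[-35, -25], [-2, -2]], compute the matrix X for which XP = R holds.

Right-multiplying both sides by P⁻¹ gives X = RP⁻¹.
P has determinant 4; P⁻¹ = [[-5/4, -1/2], [7/4, 1/2]].
X = RP⁻¹ = [[-35, -25], [-2, -2]] · [[-5/4, -1/2], [7/4, 1/2]] = [[0, 5], [-1, 0]].

X = [[0, 5], [-1, 0]]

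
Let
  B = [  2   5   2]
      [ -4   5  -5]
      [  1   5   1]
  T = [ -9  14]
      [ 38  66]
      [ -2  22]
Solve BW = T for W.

W = [[-2, -4], [1, 6], [-5, -4]]

B is on the left of W, so left-multiply by B⁻¹: W = B⁻¹T.
det B = 5, so B⁻¹ = [[6, 1, -7], [-1/5, 0, 2/5], [-5, -1, 6]].
W = B⁻¹T = [[6, 1, -7], [-1/5, 0, 2/5], [-5, -1, 6]] · [[-9, 14], [38, 66], [-2, 22]] = [[-2, -4], [1, 6], [-5, -4]].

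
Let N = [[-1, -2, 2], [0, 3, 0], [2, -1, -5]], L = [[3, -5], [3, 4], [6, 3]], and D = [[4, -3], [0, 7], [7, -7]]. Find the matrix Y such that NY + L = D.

NY = D − L = [[1, 2], [-3, 3], [1, -10]].
N is on the left of Y, so left-multiply by N⁻¹: Y = N⁻¹(D − L).
det N = 3; the adjugate gives N⁻¹ = [[-5, -4, -2], [0, 1/3, 0], [-2, -5/3, -1]].
Y = N⁻¹(D − L) = [[5, -2], [-1, 1], [2, 1]].

Y = [[5, -2], [-1, 1], [2, 1]]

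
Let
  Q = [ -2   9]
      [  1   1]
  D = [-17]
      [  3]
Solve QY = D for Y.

Since Q multiplies Y on the left, Y = Q⁻¹D.
det Q = -11; the adjugate gives Q⁻¹ = [[-1/11, 9/11], [1/11, 2/11]].
Y = Q⁻¹D = [[-1/11, 9/11], [1/11, 2/11]] · [[-17], [3]] = [[4], [-1]].

Y = [[4], [-1]]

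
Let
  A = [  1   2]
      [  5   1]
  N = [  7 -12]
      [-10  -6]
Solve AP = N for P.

P = [[-3, 0], [5, -6]]

Since A multiplies P on the left, P = A⁻¹N.
det A = -9, so A⁻¹ = [[-1/9, 2/9], [5/9, -1/9]].
P = A⁻¹N = [[-1/9, 2/9], [5/9, -1/9]] · [[7, -12], [-10, -6]] = [[-3, 0], [5, -6]].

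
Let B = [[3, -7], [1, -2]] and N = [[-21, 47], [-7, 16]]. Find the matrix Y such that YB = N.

Right-multiplying both sides by B⁻¹ gives Y = NB⁻¹.
B has determinant 1; B⁻¹ = [[-2, 7], [-1, 3]].
Y = NB⁻¹ = [[-21, 47], [-7, 16]] · [[-2, 7], [-1, 3]] = [[-5, -6], [-2, -1]].

Y = [[-5, -6], [-2, -1]]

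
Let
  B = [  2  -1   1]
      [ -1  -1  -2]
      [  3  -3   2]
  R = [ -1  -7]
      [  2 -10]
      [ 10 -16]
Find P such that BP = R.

P = [[-6, -3], [-6, 5], [5, 4]]

Since B multiplies P on the left, P = B⁻¹R.
B has determinant -6; B⁻¹ = [[4/3, 1/6, -1/2], [2/3, -1/6, -1/2], [-1, -1/2, 1/2]].
P = B⁻¹R = [[4/3, 1/6, -1/2], [2/3, -1/6, -1/2], [-1, -1/2, 1/2]] · [[-1, -7], [2, -10], [10, -16]] = [[-6, -3], [-6, 5], [5, 4]].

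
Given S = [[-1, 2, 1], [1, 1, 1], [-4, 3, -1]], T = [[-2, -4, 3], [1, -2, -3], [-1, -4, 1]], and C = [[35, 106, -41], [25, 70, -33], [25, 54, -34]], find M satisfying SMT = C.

M = S⁻¹CT⁻¹ (apply S⁻¹ on the left and T⁻¹ on the right).
S has determinant 5; S⁻¹ = [[-4/5, 1, 1/5], [-3/5, 1, 2/5], [7/5, -1, -3/5]].
det T = 2, so T⁻¹ = [[-7, -4, 9], [1, 1/2, -3/2], [-3, -2, 4]].
S⁻¹C = [[2, -4, -7], [14, 28, -22], [9, 46, -4]].
M = (S⁻¹C)T⁻¹ = [[3, 4, -4], [-4, 2, -4], [-5, -5, -4]].

M = [[3, 4, -4], [-4, 2, -4], [-5, -5, -4]]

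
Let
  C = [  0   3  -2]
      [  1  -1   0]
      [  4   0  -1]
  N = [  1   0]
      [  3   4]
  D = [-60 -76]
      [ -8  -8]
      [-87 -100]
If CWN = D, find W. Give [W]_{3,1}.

Isolating W: multiply by C⁻¹ from the left and N⁻¹ from the right, so W = C⁻¹DN⁻¹.
det C = -5; the adjugate gives C⁻¹ = [[-1/5, -3/5, 2/5], [-1/5, -8/5, 2/5], [-4/5, -12/5, 3/5]].
N has determinant 4; N⁻¹ = [[1, 0], [-3/4, 1/4]].
C⁻¹D = [[-18, -20], [-10, -12], [15, 20]].
W = (C⁻¹D)N⁻¹ = [[-3, -5], [-1, -3], [0, 5]].

0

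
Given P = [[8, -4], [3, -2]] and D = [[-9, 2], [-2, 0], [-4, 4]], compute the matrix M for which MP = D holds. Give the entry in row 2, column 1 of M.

-1

P is on the right of M, so right-multiply by P⁻¹: M = DP⁻¹.
det P = -4, so P⁻¹ = [[1/2, -1], [3/4, -2]].
M = DP⁻¹ = [[-9, 2], [-2, 0], [-4, 4]] · [[1/2, -1], [3/4, -2]] = [[-3, 5], [-1, 2], [1, -4]].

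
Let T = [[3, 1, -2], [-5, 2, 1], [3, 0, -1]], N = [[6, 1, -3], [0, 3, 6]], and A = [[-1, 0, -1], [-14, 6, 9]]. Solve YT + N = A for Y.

Y = [[1, -1, -5], [1, 1, -4]]

YT = A − N = [[-7, -1, 2], [-14, 3, 3]].
T is on the right of Y, so right-multiply by T⁻¹: Y = (A − N)T⁻¹.
T has determinant 4; T⁻¹ = [[-1/2, 1/4, 5/4], [-1/2, 3/4, 7/4], [-3/2, 3/4, 11/4]].
Y = (A − N)T⁻¹ = [[1, -1, -5], [1, 1, -4]].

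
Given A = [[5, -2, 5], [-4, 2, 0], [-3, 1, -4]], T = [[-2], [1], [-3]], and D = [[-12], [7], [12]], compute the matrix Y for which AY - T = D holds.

AY = D + T = [[-14], [8], [9]].
A is on the left of Y, so left-multiply by A⁻¹: Y = A⁻¹(D + T).
det A = 2; the adjugate gives A⁻¹ = [[-4, -3/2, -5], [-8, -5/2, -10], [1, 1/2, 1]].
Y = A⁻¹(D + T) = [[-1], [2], [-1]].

Y = [[-1], [2], [-1]]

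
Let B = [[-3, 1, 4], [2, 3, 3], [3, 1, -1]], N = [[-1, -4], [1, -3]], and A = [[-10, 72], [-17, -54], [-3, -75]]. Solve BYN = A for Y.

Left-multiply by B⁻¹ and right-multiply by N⁻¹: Y = B⁻¹AN⁻¹.
B has determinant 1; B⁻¹ = [[-6, 5, -9], [11, -9, 17], [-7, 6, -11]].
N has determinant 7; N⁻¹ = [[-3/7, 4/7], [-1/7, -1/7]].
B⁻¹A = [[2, -27], [-8, 3], [1, -3]].
Y = (B⁻¹A)N⁻¹ = [[3, 5], [3, -5], [0, 1]].

Y = [[3, 5], [3, -5], [0, 1]]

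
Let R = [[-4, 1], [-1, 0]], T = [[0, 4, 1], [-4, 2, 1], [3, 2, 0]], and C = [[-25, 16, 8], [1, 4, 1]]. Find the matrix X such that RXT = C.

X = [[-2, 1, 1], [-1, 5, -3]]

X = R⁻¹CT⁻¹ (apply R⁻¹ on the left and T⁻¹ on the right).
det R = 1, so R⁻¹ = [[0, -1], [1, -4]].
T has determinant -2; T⁻¹ = [[1, -1, -1], [-3/2, 3/2, 2], [7, -6, -8]].
R⁻¹C = [[-1, -4, -1], [-29, 0, 4]].
X = (R⁻¹C)T⁻¹ = [[-2, 1, 1], [-1, 5, -3]].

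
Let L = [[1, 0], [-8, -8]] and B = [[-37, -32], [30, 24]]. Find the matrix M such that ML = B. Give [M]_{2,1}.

6

Since L sits to the right of M, M = BL⁻¹.
L has determinant -8; L⁻¹ = [[1, 0], [-1, -1/8]].
M = BL⁻¹ = [[-37, -32], [30, 24]] · [[1, 0], [-1, -1/8]] = [[-5, 4], [6, -3]].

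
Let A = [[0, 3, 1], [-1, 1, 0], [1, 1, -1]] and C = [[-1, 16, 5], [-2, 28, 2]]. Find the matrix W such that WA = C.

Right-multiplying both sides by A⁻¹ gives W = CA⁻¹.
det A = -5, so A⁻¹ = [[1/5, -4/5, 1/5], [1/5, 1/5, 1/5], [2/5, -3/5, -3/5]].
W = CA⁻¹ = [[-1, 16, 5], [-2, 28, 2]] · [[1/5, -4/5, 1/5], [1/5, 1/5, 1/5], [2/5, -3/5, -3/5]] = [[5, 1, 0], [6, 6, 4]].

W = [[5, 1, 0], [6, 6, 4]]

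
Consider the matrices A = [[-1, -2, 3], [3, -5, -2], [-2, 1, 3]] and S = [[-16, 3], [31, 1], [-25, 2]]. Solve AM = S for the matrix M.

Left-multiplying both sides by A⁻¹ gives M = A⁻¹S.
det A = 2; the adjugate gives A⁻¹ = [[-13/2, 9/2, 19/2], [-5/2, 3/2, 7/2], [-7/2, 5/2, 11/2]].
M = A⁻¹S = [[-13/2, 9/2, 19/2], [-5/2, 3/2, 7/2], [-7/2, 5/2, 11/2]] · [[-16, 3], [31, 1], [-25, 2]] = [[6, 4], [-1, 1], [-4, 3]].

M = [[6, 4], [-1, 1], [-4, 3]]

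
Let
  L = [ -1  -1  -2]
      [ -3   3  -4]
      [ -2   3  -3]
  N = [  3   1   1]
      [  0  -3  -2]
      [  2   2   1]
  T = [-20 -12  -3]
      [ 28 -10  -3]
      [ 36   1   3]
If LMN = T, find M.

M = [[4, -4, 0], [2, 2, 5], [-4, 3, 4]]

Left-multiply by L⁻¹ and right-multiply by N⁻¹: M = L⁻¹TN⁻¹.
det L = 4; the adjugate gives L⁻¹ = [[3/4, -9/4, 5/2], [-1/4, -1/4, 1/2], [-3/4, 5/4, -3/2]].
det N = 5; the adjugate gives N⁻¹ = [[1/5, 1/5, 1/5], [-4/5, 1/5, 6/5], [6/5, -4/5, -9/5]].
L⁻¹T = [[12, 16, 12], [16, 6, 3], [-4, -5, -6]].
M = (L⁻¹T)N⁻¹ = [[4, -4, 0], [2, 2, 5], [-4, 3, 4]].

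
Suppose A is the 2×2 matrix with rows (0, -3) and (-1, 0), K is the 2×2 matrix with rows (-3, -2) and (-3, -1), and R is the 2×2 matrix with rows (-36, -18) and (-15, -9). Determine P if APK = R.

P = [[-4, -1], [-2, -2]]

P = A⁻¹RK⁻¹ (apply A⁻¹ on the left and K⁻¹ on the right).
det A = -3, so A⁻¹ = [[0, -1], [-1/3, 0]].
K has determinant -3; K⁻¹ = [[1/3, -2/3], [-1, 1]].
A⁻¹R = [[15, 9], [12, 6]].
P = (A⁻¹R)K⁻¹ = [[-4, -1], [-2, -2]].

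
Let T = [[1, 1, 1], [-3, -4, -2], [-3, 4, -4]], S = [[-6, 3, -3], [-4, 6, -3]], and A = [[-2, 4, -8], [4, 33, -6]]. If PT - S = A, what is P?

P = [[-5, -1, 2], [3, -4, 5]]

PT = A + S = [[-8, 7, -11], [0, 39, -9]].
Since T sits to the right of P, P = (A + S)T⁻¹.
det T = -6; the adjugate gives T⁻¹ = [[-4, -4/3, -1/3], [1, 1/6, 1/6], [4, 7/6, 1/6]].
P = (A + S)T⁻¹ = [[-5, -1, 2], [3, -4, 5]].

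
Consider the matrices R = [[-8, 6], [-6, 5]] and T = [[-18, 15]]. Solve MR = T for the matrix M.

M = [[0, 3]]

Right-multiplying both sides by R⁻¹ gives M = TR⁻¹.
R has determinant -4; R⁻¹ = [[-5/4, 3/2], [-3/2, 2]].
M = TR⁻¹ = [[-18, 15]] · [[-5/4, 3/2], [-3/2, 2]] = [[0, 3]].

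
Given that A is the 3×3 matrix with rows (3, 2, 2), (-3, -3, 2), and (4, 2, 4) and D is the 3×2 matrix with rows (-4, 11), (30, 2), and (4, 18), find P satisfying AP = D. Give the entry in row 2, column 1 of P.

-2

Since A multiplies P on the left, P = A⁻¹D.
det A = 4; the adjugate gives A⁻¹ = [[-4, -1, 5/2], [5, 1, -3], [3/2, 1/2, -3/4]].
P = A⁻¹D = [[-4, -1, 5/2], [5, 1, -3], [3/2, 1/2, -3/4]] · [[-4, 11], [30, 2], [4, 18]] = [[-4, -1], [-2, 3], [6, 4]].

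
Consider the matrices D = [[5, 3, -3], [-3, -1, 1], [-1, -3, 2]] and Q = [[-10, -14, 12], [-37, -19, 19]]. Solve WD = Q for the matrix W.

Since D sits to the right of W, W = QD⁻¹.
det D = -4, so D⁻¹ = [[-1/4, -3/4, 0], [-5/4, -7/4, -1], [-2, -3, -1]].
W = QD⁻¹ = [[-10, -14, 12], [-37, -19, 19]] · [[-1/4, -3/4, 0], [-5/4, -7/4, -1], [-2, -3, -1]] = [[-4, -4, 2], [-5, 4, 0]].

W = [[-4, -4, 2], [-5, 4, 0]]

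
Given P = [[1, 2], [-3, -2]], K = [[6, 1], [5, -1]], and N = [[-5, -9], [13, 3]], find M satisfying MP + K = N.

M = [[-2, 3], [-1, -3]]

MP = N − K = [[-11, -10], [8, 4]].
P is on the right of M, so right-multiply by P⁻¹: M = (N − K)P⁻¹.
det P = 4, so P⁻¹ = [[-1/2, -1/2], [3/4, 1/4]].
M = (N − K)P⁻¹ = [[-2, 3], [-1, -3]].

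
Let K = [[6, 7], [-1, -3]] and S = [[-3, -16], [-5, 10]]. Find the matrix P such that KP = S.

P = [[-4, 2], [3, -4]]

Left-multiplying both sides by K⁻¹ gives P = K⁻¹S.
det K = -11, so K⁻¹ = [[3/11, 7/11], [-1/11, -6/11]].
P = K⁻¹S = [[3/11, 7/11], [-1/11, -6/11]] · [[-3, -16], [-5, 10]] = [[-4, 2], [3, -4]].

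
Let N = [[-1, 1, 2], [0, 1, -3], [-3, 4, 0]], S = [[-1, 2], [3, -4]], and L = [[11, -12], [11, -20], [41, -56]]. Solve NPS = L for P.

P = [[-2, 1], [-2, 4], [2, 1]]

Isolating P: multiply by N⁻¹ from the left and S⁻¹ from the right, so P = N⁻¹LS⁻¹.
det N = 3; the adjugate gives N⁻¹ = [[4, 8/3, -5/3], [3, 2, -1], [1, 1/3, -1/3]].
det S = -2; the adjugate gives S⁻¹ = [[2, 1], [3/2, 1/2]].
N⁻¹L = [[5, -8], [14, -20], [1, 0]].
P = (N⁻¹L)S⁻¹ = [[-2, 1], [-2, 4], [2, 1]].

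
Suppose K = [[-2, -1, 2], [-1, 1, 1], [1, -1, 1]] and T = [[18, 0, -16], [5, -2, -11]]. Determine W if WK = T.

W = [[-6, -5, 1], [-1, -6, -3]]

K is on the right of W, so right-multiply by K⁻¹: W = TK⁻¹.
det K = -6, so K⁻¹ = [[-1/3, 1/6, 1/2], [-1/3, 2/3, 0], [0, 1/2, 1/2]].
W = TK⁻¹ = [[18, 0, -16], [5, -2, -11]] · [[-1/3, 1/6, 1/2], [-1/3, 2/3, 0], [0, 1/2, 1/2]] = [[-6, -5, 1], [-1, -6, -3]].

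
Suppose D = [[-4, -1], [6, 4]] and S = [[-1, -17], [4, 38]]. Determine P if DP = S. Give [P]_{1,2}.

D is on the left of P, so left-multiply by D⁻¹: P = D⁻¹S.
det D = -10, so D⁻¹ = [[-2/5, -1/10], [3/5, 2/5]].
P = D⁻¹S = [[-2/5, -1/10], [3/5, 2/5]] · [[-1, -17], [4, 38]] = [[0, 3], [1, 5]].

3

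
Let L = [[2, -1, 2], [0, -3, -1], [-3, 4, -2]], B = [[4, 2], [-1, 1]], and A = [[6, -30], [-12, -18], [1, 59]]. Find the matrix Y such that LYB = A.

Left-multiply by L⁻¹ and right-multiply by B⁻¹: Y = L⁻¹AB⁻¹.
det L = -1; the adjugate gives L⁻¹ = [[-10, -6, -7], [-3, -2, -2], [9, 5, 6]].
det B = 6, so B⁻¹ = [[1/6, -1/3], [1/6, 2/3]].
L⁻¹A = [[5, -5], [4, 8], [0, -6]].
Y = (L⁻¹A)B⁻¹ = [[0, -5], [2, 4], [-1, -4]].

Y = [[0, -5], [2, 4], [-1, -4]]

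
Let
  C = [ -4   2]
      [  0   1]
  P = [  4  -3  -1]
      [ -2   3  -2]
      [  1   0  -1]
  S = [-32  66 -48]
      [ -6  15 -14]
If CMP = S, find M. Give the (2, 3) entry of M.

M = C⁻¹SP⁻¹ (apply C⁻¹ on the left and P⁻¹ on the right).
det C = -4; the adjugate gives C⁻¹ = [[-1/4, 1/2], [0, 1]].
P has determinant 3; P⁻¹ = [[-1, -1, 3], [-4/3, -1, 10/3], [-1, -1, 2]].
C⁻¹S = [[5, -9, 5], [-6, 15, -14]].
M = (C⁻¹S)P⁻¹ = [[2, -1, -5], [0, 5, 4]].

4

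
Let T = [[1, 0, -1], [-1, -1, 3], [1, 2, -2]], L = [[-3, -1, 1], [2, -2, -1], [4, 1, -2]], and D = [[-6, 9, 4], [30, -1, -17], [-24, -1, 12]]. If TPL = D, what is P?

Isolating P: multiply by T⁻¹ from the left and L⁻¹ from the right, so P = T⁻¹DL⁻¹.
det T = -3; the adjugate gives T⁻¹ = [[4/3, 2/3, 1/3], [-1/3, 1/3, 2/3], [1/3, 2/3, 1/3]].
det L = -5, so L⁻¹ = [[-1, 1/5, -3/5], [0, -2/5, 1/5], [-2, 1/5, -8/5]].
T⁻¹D = [[4, 11, -2], [-4, -4, 1], [10, 2, -6]].
P = (T⁻¹D)L⁻¹ = [[0, -4, 3], [2, 1, 0], [2, 0, 4]].

P = [[0, -4, 3], [2, 1, 0], [2, 0, 4]]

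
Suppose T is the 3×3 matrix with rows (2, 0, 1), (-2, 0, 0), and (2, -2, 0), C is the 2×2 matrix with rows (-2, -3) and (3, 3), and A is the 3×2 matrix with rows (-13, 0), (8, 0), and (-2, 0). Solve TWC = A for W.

W = [[-4, -4], [-3, -3], [-5, -5]]

Isolating W: multiply by T⁻¹ from the left and C⁻¹ from the right, so W = T⁻¹AC⁻¹.
det T = 4; the adjugate gives T⁻¹ = [[0, -1/2, 0], [0, -1/2, -1/2], [1, 1, 0]].
det C = 3; the adjugate gives C⁻¹ = [[1, 1], [-1, -2/3]].
T⁻¹A = [[-4, 0], [-3, 0], [-5, 0]].
W = (T⁻¹A)C⁻¹ = [[-4, -4], [-3, -3], [-5, -5]].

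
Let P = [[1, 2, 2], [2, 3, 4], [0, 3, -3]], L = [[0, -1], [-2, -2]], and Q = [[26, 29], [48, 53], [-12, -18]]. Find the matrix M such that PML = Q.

M = P⁻¹QL⁻¹ (apply P⁻¹ on the left and L⁻¹ on the right).
det P = 3, so P⁻¹ = [[-7, 4, 2/3], [2, -1, 0], [2, -1, -1/3]].
det L = -2; the adjugate gives L⁻¹ = [[1, -1/2], [-1, 0]].
P⁻¹Q = [[2, -3], [4, 5], [8, 11]].
M = (P⁻¹Q)L⁻¹ = [[5, -1], [-1, -2], [-3, -4]].

M = [[5, -1], [-1, -2], [-3, -4]]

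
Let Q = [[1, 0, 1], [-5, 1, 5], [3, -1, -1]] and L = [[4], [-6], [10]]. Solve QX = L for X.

Left-multiplying both sides by Q⁻¹ gives X = Q⁻¹L.
Q has determinant 6; Q⁻¹ = [[2/3, -1/6, -1/6], [5/3, -2/3, -5/3], [1/3, 1/6, 1/6]].
X = Q⁻¹L = [[2/3, -1/6, -1/6], [5/3, -2/3, -5/3], [1/3, 1/6, 1/6]] · [[4], [-6], [10]] = [[2], [-6], [2]].

X = [[2], [-6], [2]]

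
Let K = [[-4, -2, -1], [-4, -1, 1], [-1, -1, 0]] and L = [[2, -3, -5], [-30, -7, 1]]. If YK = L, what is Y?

Y = [[2, -3, 2], [4, 5, -6]]

Right-multiplying both sides by K⁻¹ gives Y = LK⁻¹.
K has determinant -5; K⁻¹ = [[-1/5, -1/5, 3/5], [1/5, 1/5, -8/5], [-3/5, 2/5, 4/5]].
Y = LK⁻¹ = [[2, -3, -5], [-30, -7, 1]] · [[-1/5, -1/5, 3/5], [1/5, 1/5, -8/5], [-3/5, 2/5, 4/5]] = [[2, -3, 2], [4, 5, -6]].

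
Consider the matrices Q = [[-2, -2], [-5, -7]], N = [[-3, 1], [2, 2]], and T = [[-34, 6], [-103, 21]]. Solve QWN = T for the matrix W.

W = [[-2, 1], [-3, 0]]

Isolating W: multiply by Q⁻¹ from the left and N⁻¹ from the right, so W = Q⁻¹TN⁻¹.
Q has determinant 4; Q⁻¹ = [[-7/4, 1/2], [5/4, -1/2]].
N has determinant -8; N⁻¹ = [[-1/4, 1/8], [1/4, 3/8]].
Q⁻¹T = [[8, 0], [9, -3]].
W = (Q⁻¹T)N⁻¹ = [[-2, 1], [-3, 0]].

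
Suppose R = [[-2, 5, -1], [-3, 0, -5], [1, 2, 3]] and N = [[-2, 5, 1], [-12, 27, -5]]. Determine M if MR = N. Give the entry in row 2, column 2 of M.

4

Right-multiplying both sides by R⁻¹ gives M = NR⁻¹.
R has determinant 6; R⁻¹ = [[5/3, -17/6, -25/6], [2/3, -5/6, -7/6], [-1, 3/2, 5/2]].
M = NR⁻¹ = [[-2, 5, 1], [-12, 27, -5]] · [[5/3, -17/6, -25/6], [2/3, -5/6, -7/6], [-1, 3/2, 5/2]] = [[-1, 3, 5], [3, 4, 6]].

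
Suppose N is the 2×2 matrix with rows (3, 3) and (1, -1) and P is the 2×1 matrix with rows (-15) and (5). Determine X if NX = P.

Since N multiplies X on the left, X = N⁻¹P.
N has determinant -6; N⁻¹ = [[1/6, 1/2], [1/6, -1/2]].
X = N⁻¹P = [[1/6, 1/2], [1/6, -1/2]] · [[-15], [5]] = [[0], [-5]].

X = [[0], [-5]]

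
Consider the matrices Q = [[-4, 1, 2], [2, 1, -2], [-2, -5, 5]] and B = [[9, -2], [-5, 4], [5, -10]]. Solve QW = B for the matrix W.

W = [[-5, 5], [-3, 6], [-4, 6]]

Q is on the left of W, so left-multiply by Q⁻¹: W = Q⁻¹B.
Q has determinant -2; Q⁻¹ = [[5/2, 15/2, 2], [3, 8, 2], [4, 11, 3]].
W = Q⁻¹B = [[5/2, 15/2, 2], [3, 8, 2], [4, 11, 3]] · [[9, -2], [-5, 4], [5, -10]] = [[-5, 5], [-3, 6], [-4, 6]].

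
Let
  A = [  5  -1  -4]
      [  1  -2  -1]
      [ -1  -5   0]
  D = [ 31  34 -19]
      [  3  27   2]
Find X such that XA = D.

Since A sits to the right of X, X = DA⁻¹.
det A = 2, so A⁻¹ = [[-5/2, 10, -7/2], [1/2, -2, 1/2], [-7/2, 13, -9/2]].
X = DA⁻¹ = [[31, 34, -19], [3, 27, 2]] · [[-5/2, 10, -7/2], [1/2, -2, 1/2], [-7/2, 13, -9/2]] = [[6, -5, -6], [-1, 2, -6]].

X = [[6, -5, -6], [-1, 2, -6]]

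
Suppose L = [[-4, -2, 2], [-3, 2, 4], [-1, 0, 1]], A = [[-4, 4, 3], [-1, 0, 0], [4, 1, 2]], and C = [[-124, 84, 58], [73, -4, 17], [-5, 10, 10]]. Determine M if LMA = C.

Left-multiply by L⁻¹ and right-multiply by A⁻¹: M = L⁻¹CA⁻¹.
det L = -2, so L⁻¹ = [[-1, -1, 6], [1/2, 1, -5], [-1, -1, 7]].
det A = 5, so A⁻¹ = [[0, -1, 0], [2/5, -4, -3/5], [-1/5, 4, 4/5]].
L⁻¹C = [[21, -20, -15], [36, -12, -4], [16, -10, -5]].
M = (L⁻¹C)A⁻¹ = [[-5, -1, 0], [-4, -4, 4], [-3, 4, 2]].

M = [[-5, -1, 0], [-4, -4, 4], [-3, 4, 2]]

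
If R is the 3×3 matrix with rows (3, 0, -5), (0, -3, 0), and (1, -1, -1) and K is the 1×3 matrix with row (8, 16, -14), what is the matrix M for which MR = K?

R is on the right of M, so right-multiply by R⁻¹: M = KR⁻¹.
det R = -6, so R⁻¹ = [[-1/2, -5/6, 5/2], [0, -1/3, 0], [-1/2, -1/2, 3/2]].
M = KR⁻¹ = [[8, 16, -14]] · [[-1/2, -5/6, 5/2], [0, -1/3, 0], [-1/2, -1/2, 3/2]] = [[3, -5, -1]].

M = [[3, -5, -1]]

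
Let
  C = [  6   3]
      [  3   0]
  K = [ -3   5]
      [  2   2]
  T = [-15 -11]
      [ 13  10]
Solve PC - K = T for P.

PC = T + K = [[-18, -6], [15, 12]].
Since C sits to the right of P, P = (T + K)C⁻¹.
det C = -9, so C⁻¹ = [[0, 1/3], [1/3, -2/3]].
P = (T + K)C⁻¹ = [[-2, -2], [4, -3]].

P = [[-2, -2], [4, -3]]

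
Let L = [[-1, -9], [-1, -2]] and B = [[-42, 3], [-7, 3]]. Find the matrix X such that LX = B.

X = [[-3, -3], [5, 0]]

Since L multiplies X on the left, X = L⁻¹B.
det L = -7; the adjugate gives L⁻¹ = [[2/7, -9/7], [-1/7, 1/7]].
X = L⁻¹B = [[2/7, -9/7], [-1/7, 1/7]] · [[-42, 3], [-7, 3]] = [[-3, -3], [5, 0]].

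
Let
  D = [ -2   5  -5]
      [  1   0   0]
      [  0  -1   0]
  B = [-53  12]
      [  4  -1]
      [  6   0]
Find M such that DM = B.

Left-multiplying both sides by D⁻¹ gives M = D⁻¹B.
det D = 5; the adjugate gives D⁻¹ = [[0, 1, 0], [0, 0, -1], [-1/5, -2/5, -1]].
M = D⁻¹B = [[0, 1, 0], [0, 0, -1], [-1/5, -2/5, -1]] · [[-53, 12], [4, -1], [6, 0]] = [[4, -1], [-6, 0], [3, -2]].

M = [[4, -1], [-6, 0], [3, -2]]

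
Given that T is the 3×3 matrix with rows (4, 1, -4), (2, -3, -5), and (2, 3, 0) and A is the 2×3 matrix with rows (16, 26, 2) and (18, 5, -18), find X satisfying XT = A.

X = [[2, -2, 6], [2, 2, 3]]

T is on the right of X, so right-multiply by T⁻¹: X = AT⁻¹.
det T = 2, so T⁻¹ = [[15/2, -6, -17/2], [-5, 4, 6], [6, -5, -7]].
X = AT⁻¹ = [[16, 26, 2], [18, 5, -18]] · [[15/2, -6, -17/2], [-5, 4, 6], [6, -5, -7]] = [[2, -2, 6], [2, 2, 3]].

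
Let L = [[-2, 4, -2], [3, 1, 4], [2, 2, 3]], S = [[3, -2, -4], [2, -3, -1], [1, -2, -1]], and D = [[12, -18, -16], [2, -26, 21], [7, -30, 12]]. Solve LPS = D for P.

Isolating P: multiply by L⁻¹ from the left and S⁻¹ from the right, so P = L⁻¹DS⁻¹.
det L = -2, so L⁻¹ = [[5/2, 8, -9], [1/2, 1, -1], [-2, -6, 7]].
det S = 5; the adjugate gives S⁻¹ = [[1/5, 6/5, -2], [1/5, 1/5, -1], [-1/5, 4/5, -1]].
L⁻¹D = [[-17, 17, 20], [1, -5, 1], [13, -18, -10]].
P = (L⁻¹D)S⁻¹ = [[-4, -1, -3], [-1, 1, 2], [1, 4, 2]].

P = [[-4, -1, -3], [-1, 1, 2], [1, 4, 2]]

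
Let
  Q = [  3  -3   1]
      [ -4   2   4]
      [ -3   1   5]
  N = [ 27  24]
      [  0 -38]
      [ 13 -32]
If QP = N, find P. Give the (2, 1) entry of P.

Q is on the left of P, so left-multiply by Q⁻¹: P = Q⁻¹N.
det Q = -4, so Q⁻¹ = [[-3/2, -4, 7/2], [-2, -9/2, 4], [-1/2, -3/2, 3/2]].
P = Q⁻¹N = [[-3/2, -4, 7/2], [-2, -9/2, 4], [-1/2, -3/2, 3/2]] · [[27, 24], [0, -38], [13, -32]] = [[5, 4], [-2, -5], [6, -3]].

-2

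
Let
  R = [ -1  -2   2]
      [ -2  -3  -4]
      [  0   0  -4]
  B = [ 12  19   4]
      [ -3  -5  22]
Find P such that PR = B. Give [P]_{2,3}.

-6

Right-multiplying both sides by R⁻¹ gives P = BR⁻¹.
det R = 4, so R⁻¹ = [[3, -2, 7/2], [-2, 1, -2], [0, 0, -1/4]].
P = BR⁻¹ = [[12, 19, 4], [-3, -5, 22]] · [[3, -2, 7/2], [-2, 1, -2], [0, 0, -1/4]] = [[-2, -5, 3], [1, 1, -6]].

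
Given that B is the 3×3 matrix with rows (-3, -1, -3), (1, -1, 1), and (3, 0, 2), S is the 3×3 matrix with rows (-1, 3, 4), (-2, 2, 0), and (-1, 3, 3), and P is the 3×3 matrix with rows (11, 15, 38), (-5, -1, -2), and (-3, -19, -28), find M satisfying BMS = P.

Isolating M: multiply by B⁻¹ from the left and S⁻¹ from the right, so M = B⁻¹PS⁻¹.
B has determinant -4; B⁻¹ = [[1/2, -1/2, 1], [-1/4, -3/4, 0], [-3/4, 3/4, -1]].
det S = -4; the adjugate gives S⁻¹ = [[-3/2, -3/4, 2], [-3/2, -1/4, 2], [1, 0, -1]].
B⁻¹P = [[5, -11, -8], [1, -3, -8], [-9, 7, -2]].
M = (B⁻¹P)S⁻¹ = [[1, -1, -4], [-5, 0, 4], [1, 5, -2]].

M = [[1, -1, -4], [-5, 0, 4], [1, 5, -2]]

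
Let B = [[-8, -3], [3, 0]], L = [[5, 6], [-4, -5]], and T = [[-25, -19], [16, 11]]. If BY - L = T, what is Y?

BY = T + L = [[-20, -13], [12, 6]].
B is on the left of Y, so left-multiply by B⁻¹: Y = B⁻¹(T + L).
det B = 9, so B⁻¹ = [[0, 1/3], [-1/3, -8/9]].
Y = B⁻¹(T + L) = [[4, 2], [-4, -1]].

Y = [[4, 2], [-4, -1]]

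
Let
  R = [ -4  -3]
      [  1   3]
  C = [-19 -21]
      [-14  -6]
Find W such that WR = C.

Since R sits to the right of W, W = CR⁻¹.
det R = -9; the adjugate gives R⁻¹ = [[-1/3, -1/3], [1/9, 4/9]].
W = CR⁻¹ = [[-19, -21], [-14, -6]] · [[-1/3, -1/3], [1/9, 4/9]] = [[4, -3], [4, 2]].

W = [[4, -3], [4, 2]]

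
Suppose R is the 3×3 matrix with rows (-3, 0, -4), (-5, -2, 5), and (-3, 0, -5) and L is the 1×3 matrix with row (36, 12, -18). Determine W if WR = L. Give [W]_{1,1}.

2

Since R sits to the right of W, W = LR⁻¹.
R has determinant -6; R⁻¹ = [[-5/3, 0, 4/3], [20/3, -1/2, -35/6], [1, 0, -1]].
W = LR⁻¹ = [[36, 12, -18]] · [[-5/3, 0, 4/3], [20/3, -1/2, -35/6], [1, 0, -1]] = [[2, -6, -4]].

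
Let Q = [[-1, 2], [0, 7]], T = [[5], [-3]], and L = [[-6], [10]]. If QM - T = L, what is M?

QM = L + T = [[-1], [7]].
Since Q multiplies M on the left, M = Q⁻¹(L + T).
det Q = -7; the adjugate gives Q⁻¹ = [[-1, 2/7], [0, 1/7]].
M = Q⁻¹(L + T) = [[3], [1]].

M = [[3], [1]]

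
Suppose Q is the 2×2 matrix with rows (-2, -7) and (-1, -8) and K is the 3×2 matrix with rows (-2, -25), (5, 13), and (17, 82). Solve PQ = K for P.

P = [[-1, 4], [-3, 1], [-6, -5]]

Right-multiplying both sides by Q⁻¹ gives P = KQ⁻¹.
det Q = 9; the adjugate gives Q⁻¹ = [[-8/9, 7/9], [1/9, -2/9]].
P = KQ⁻¹ = [[-2, -25], [5, 13], [17, 82]] · [[-8/9, 7/9], [1/9, -2/9]] = [[-1, 4], [-3, 1], [-6, -5]].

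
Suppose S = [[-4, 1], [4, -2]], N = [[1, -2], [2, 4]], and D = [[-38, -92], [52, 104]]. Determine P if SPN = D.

P = [[-2, 4], [-4, -5]]

Left-multiply by S⁻¹ and right-multiply by N⁻¹: P = S⁻¹DN⁻¹.
det S = 4, so S⁻¹ = [[-1/2, -1/4], [-1, -1]].
det N = 8, so N⁻¹ = [[1/2, 1/4], [-1/4, 1/8]].
S⁻¹D = [[6, 20], [-14, -12]].
P = (S⁻¹D)N⁻¹ = [[-2, 4], [-4, -5]].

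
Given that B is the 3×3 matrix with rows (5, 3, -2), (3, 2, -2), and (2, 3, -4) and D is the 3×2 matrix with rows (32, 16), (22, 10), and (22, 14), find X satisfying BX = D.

Since B multiplies X on the left, X = B⁻¹D.
det B = 4, so B⁻¹ = [[-1/2, 3/2, -1/2], [2, -4, 1], [5/4, -9/4, 1/4]].
X = B⁻¹D = [[-1/2, 3/2, -1/2], [2, -4, 1], [5/4, -9/4, 1/4]] · [[32, 16], [22, 10], [22, 14]] = [[6, 0], [-2, 6], [-4, 1]].

X = [[6, 0], [-2, 6], [-4, 1]]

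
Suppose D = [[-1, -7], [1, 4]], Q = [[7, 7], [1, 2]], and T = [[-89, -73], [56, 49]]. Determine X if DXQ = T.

Isolating X: multiply by D⁻¹ from the left and Q⁻¹ from the right, so X = D⁻¹TQ⁻¹.
D has determinant 3; D⁻¹ = [[4/3, 7/3], [-1/3, -1/3]].
Q has determinant 7; Q⁻¹ = [[2/7, -1], [-1/7, 1]].
D⁻¹T = [[12, 17], [11, 8]].
X = (D⁻¹T)Q⁻¹ = [[1, 5], [2, -3]].

X = [[1, 5], [2, -3]]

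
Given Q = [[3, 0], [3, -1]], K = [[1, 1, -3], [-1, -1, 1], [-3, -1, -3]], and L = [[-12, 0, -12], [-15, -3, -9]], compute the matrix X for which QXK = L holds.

Left-multiply by Q⁻¹ and right-multiply by K⁻¹: X = Q⁻¹LK⁻¹.
det Q = -3; the adjugate gives Q⁻¹ = [[1/3, 0], [1, -1]].
det K = 4; the adjugate gives K⁻¹ = [[1, 3/2, -1/2], [-3/2, -3, 1/2], [-1/2, -1/2, 0]].
Q⁻¹L = [[-4, 0, -4], [3, 3, -3]].
X = (Q⁻¹L)K⁻¹ = [[-2, -4, 2], [0, -3, 0]].

X = [[-2, -4, 2], [0, -3, 0]]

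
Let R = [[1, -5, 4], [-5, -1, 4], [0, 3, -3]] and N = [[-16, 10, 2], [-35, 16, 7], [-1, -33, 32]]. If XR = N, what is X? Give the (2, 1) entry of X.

-5

Right-multiplying both sides by R⁻¹ gives X = NR⁻¹.
det R = 6, so R⁻¹ = [[-3/2, -1/2, -8/3], [-5/2, -1/2, -4], [-5/2, -1/2, -13/3]].
X = NR⁻¹ = [[-16, 10, 2], [-35, 16, 7], [-1, -33, 32]] · [[-3/2, -1/2, -8/3], [-5/2, -1/2, -4], [-5/2, -1/2, -13/3]] = [[-6, 2, -6], [-5, 6, -1], [4, 1, -4]].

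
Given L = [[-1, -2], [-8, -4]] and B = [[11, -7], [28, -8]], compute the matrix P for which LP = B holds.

P = [[-1, -1], [-5, 4]]

Since L multiplies P on the left, P = L⁻¹B.
det L = -12, so L⁻¹ = [[1/3, -1/6], [-2/3, 1/12]].
P = L⁻¹B = [[1/3, -1/6], [-2/3, 1/12]] · [[11, -7], [28, -8]] = [[-1, -1], [-5, 4]].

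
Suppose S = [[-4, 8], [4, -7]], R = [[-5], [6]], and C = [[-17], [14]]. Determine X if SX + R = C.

X = [[-5], [-4]]

SX = C − R = [[-12], [8]].
Left-multiplying both sides by S⁻¹ gives X = S⁻¹(C − R).
det S = -4; the adjugate gives S⁻¹ = [[7/4, 2], [1, 1]].
X = S⁻¹(C − R) = [[-5], [-4]].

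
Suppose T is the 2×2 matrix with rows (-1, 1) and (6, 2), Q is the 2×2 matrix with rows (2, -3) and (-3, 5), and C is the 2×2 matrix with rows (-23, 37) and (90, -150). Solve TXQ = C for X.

X = [[1, -5], [-3, 0]]

X = T⁻¹CQ⁻¹ (apply T⁻¹ on the left and Q⁻¹ on the right).
T has determinant -8; T⁻¹ = [[-1/4, 1/8], [3/4, 1/8]].
det Q = 1, so Q⁻¹ = [[5, 3], [3, 2]].
T⁻¹C = [[17, -28], [-6, 9]].
X = (T⁻¹C)Q⁻¹ = [[1, -5], [-3, 0]].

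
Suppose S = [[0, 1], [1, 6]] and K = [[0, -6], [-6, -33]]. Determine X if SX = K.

S is on the left of X, so left-multiply by S⁻¹: X = S⁻¹K.
S has determinant -1; S⁻¹ = [[-6, 1], [1, 0]].
X = S⁻¹K = [[-6, 1], [1, 0]] · [[0, -6], [-6, -33]] = [[-6, 3], [0, -6]].

X = [[-6, 3], [0, -6]]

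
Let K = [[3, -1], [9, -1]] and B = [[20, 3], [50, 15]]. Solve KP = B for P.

Left-multiplying both sides by K⁻¹ gives P = K⁻¹B.
det K = 6, so K⁻¹ = [[-1/6, 1/6], [-3/2, 1/2]].
P = K⁻¹B = [[-1/6, 1/6], [-3/2, 1/2]] · [[20, 3], [50, 15]] = [[5, 2], [-5, 3]].

P = [[5, 2], [-5, 3]]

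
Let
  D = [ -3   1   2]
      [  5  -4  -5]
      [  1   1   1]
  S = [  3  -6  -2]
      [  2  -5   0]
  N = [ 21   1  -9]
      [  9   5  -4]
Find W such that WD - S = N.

W = [[-5, 1, 4], [-5, -1, 1]]

WD = N + S = [[24, -5, -11], [11, 0, -4]].
Right-multiplying both sides by D⁻¹ gives W = (N + S)D⁻¹.
det D = 5, so D⁻¹ = [[1/5, 1/5, 3/5], [-2, -1, -1], [9/5, 4/5, 7/5]].
W = (N + S)D⁻¹ = [[-5, 1, 4], [-5, -1, 1]].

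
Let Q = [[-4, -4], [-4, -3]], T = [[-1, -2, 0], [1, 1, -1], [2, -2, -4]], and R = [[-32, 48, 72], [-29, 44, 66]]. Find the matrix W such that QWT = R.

W = [[1, 0, 3], [-1, -2, 2]]

Left-multiply by Q⁻¹ and right-multiply by T⁻¹: W = Q⁻¹RT⁻¹.
det Q = -4; the adjugate gives Q⁻¹ = [[3/4, -1], [-1, 1]].
det T = 2; the adjugate gives T⁻¹ = [[-3, -4, 1], [1, 2, -1/2], [-2, -3, 1/2]].
Q⁻¹R = [[5, -8, -12], [3, -4, -6]].
W = (Q⁻¹R)T⁻¹ = [[1, 0, 3], [-1, -2, 2]].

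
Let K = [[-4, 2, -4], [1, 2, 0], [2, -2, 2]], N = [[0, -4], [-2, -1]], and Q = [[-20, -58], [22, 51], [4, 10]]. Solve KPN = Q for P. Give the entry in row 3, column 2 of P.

1

P = K⁻¹QN⁻¹ (apply K⁻¹ on the left and N⁻¹ on the right).
det K = 4; the adjugate gives K⁻¹ = [[1, 1, 2], [-1/2, 0, -1], [-3/2, -1, -5/2]].
det N = -8; the adjugate gives N⁻¹ = [[1/8, -1/2], [-1/4, 0]].
K⁻¹Q = [[10, 13], [6, 19], [-2, 11]].
P = (K⁻¹Q)N⁻¹ = [[-2, -5], [-4, -3], [-3, 1]].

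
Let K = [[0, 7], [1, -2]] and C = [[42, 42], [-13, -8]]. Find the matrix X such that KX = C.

X = [[-1, 4], [6, 6]]

Since K multiplies X on the left, X = K⁻¹C.
det K = -7; the adjugate gives K⁻¹ = [[2/7, 1], [1/7, 0]].
X = K⁻¹C = [[2/7, 1], [1/7, 0]] · [[42, 42], [-13, -8]] = [[-1, 4], [6, 6]].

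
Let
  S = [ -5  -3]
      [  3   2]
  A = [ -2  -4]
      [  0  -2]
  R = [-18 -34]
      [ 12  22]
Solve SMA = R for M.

Left-multiply by S⁻¹ and right-multiply by A⁻¹: M = S⁻¹RA⁻¹.
det S = -1, so S⁻¹ = [[-2, -3], [3, 5]].
det A = 4, so A⁻¹ = [[-1/2, 1], [0, -1/2]].
S⁻¹R = [[0, 2], [6, 8]].
M = (S⁻¹R)A⁻¹ = [[0, -1], [-3, 2]].

M = [[0, -1], [-3, 2]]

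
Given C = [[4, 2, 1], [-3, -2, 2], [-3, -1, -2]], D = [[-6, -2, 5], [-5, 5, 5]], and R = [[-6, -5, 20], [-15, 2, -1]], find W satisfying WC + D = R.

W = [[3, 5, -1], [2, 1, 5]]

WC = R − D = [[0, -3, 15], [-10, -3, -6]].
C is on the right of W, so right-multiply by C⁻¹: W = (R − D)C⁻¹.
det C = -3; the adjugate gives C⁻¹ = [[-2, -1, -2], [4, 5/3, 11/3], [1, 2/3, 2/3]].
W = (R − D)C⁻¹ = [[3, 5, -1], [2, 1, 5]].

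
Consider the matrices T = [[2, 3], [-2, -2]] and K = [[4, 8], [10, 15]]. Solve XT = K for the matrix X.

Since T sits to the right of X, X = KT⁻¹.
det T = 2; the adjugate gives T⁻¹ = [[-1, -3/2], [1, 1]].
X = KT⁻¹ = [[4, 8], [10, 15]] · [[-1, -3/2], [1, 1]] = [[4, 2], [5, 0]].

X = [[4, 2], [5, 0]]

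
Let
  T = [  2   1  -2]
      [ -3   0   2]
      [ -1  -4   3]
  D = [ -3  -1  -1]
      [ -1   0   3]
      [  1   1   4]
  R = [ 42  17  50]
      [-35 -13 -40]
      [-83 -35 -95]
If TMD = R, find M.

M = T⁻¹RD⁻¹ (apply T⁻¹ on the left and D⁻¹ on the right).
T has determinant -1; T⁻¹ = [[-8, -5, -2], [-7, -4, -2], [-12, -7, -3]].
det D = 3; the adjugate gives D⁻¹ = [[-1, 1, -1], [7/3, -11/3, 10/3], [-1/3, 2/3, -1/3]].
T⁻¹R = [[5, -1, -10], [12, 3, 0], [-10, -8, -35]].
M = (T⁻¹R)D⁻¹ = [[-4, 2, -5], [-5, 1, -2], [3, -4, -5]].

M = [[-4, 2, -5], [-5, 1, -2], [3, -4, -5]]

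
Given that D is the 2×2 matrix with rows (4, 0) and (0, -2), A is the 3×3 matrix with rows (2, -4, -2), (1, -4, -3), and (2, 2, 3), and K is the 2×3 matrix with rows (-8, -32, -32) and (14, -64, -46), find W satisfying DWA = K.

W = [[1, 0, -2], [-4, -3, 2]]

Left-multiply by D⁻¹ and right-multiply by A⁻¹: W = D⁻¹KA⁻¹.
det D = -8, so D⁻¹ = [[1/4, 0], [0, -1/2]].
det A = 4; the adjugate gives A⁻¹ = [[-3/2, 2, 1], [-9/4, 5/2, 1], [5/2, -3, -1]].
D⁻¹K = [[-2, -8, -8], [-7, 32, 23]].
W = (D⁻¹K)A⁻¹ = [[1, 0, -2], [-4, -3, 2]].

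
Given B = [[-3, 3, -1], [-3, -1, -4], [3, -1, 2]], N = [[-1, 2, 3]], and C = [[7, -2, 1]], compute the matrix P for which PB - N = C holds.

PB = C + N = [[6, 0, 4]].
Right-multiplying both sides by B⁻¹ gives P = (C + N)B⁻¹.
det B = -6; the adjugate gives B⁻¹ = [[1, 5/6, 13/6], [1, 1/2, 3/2], [-1, -1, -2]].
P = (C + N)B⁻¹ = [[2, 1, 5]].

P = [[2, 1, 5]]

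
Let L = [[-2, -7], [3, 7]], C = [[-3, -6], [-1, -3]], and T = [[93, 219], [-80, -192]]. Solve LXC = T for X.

Left-multiply by L⁻¹ and right-multiply by C⁻¹: X = L⁻¹TC⁻¹.
L has determinant 7; L⁻¹ = [[1, 1], [-3/7, -2/7]].
det C = 3, so C⁻¹ = [[-1, 2], [1/3, -1]].
L⁻¹T = [[13, 27], [-17, -39]].
X = (L⁻¹T)C⁻¹ = [[-4, -1], [4, 5]].

X = [[-4, -1], [4, 5]]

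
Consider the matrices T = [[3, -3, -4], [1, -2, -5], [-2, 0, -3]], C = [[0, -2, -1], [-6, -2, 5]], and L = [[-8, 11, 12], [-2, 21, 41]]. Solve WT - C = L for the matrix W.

WT = L + C = [[-8, 9, 11], [-8, 19, 46]].
Since T sits to the right of W, W = (L + C)T⁻¹.
T has determinant -5; T⁻¹ = [[-6/5, 9/5, -7/5], [-13/5, 17/5, -11/5], [4/5, -6/5, 3/5]].
W = (L + C)T⁻¹ = [[-5, 3, -2], [-3, -5, -3]].

W = [[-5, 3, -2], [-3, -5, -3]]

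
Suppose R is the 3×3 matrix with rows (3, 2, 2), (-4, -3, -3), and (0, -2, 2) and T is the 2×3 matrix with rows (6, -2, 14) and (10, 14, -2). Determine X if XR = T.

Right-multiplying both sides by R⁻¹ gives X = TR⁻¹.
det R = -4; the adjugate gives R⁻¹ = [[3, 2, 0], [-2, -3/2, -1/4], [-2, -3/2, 1/4]].
X = TR⁻¹ = [[6, -2, 14], [10, 14, -2]] · [[3, 2, 0], [-2, -3/2, -1/4], [-2, -3/2, 1/4]] = [[-6, -6, 4], [6, 2, -4]].

X = [[-6, -6, 4], [6, 2, -4]]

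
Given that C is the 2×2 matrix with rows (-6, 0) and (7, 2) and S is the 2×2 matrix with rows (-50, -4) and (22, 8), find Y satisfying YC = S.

Since C sits to the right of Y, Y = SC⁻¹.
det C = -12; the adjugate gives C⁻¹ = [[-1/6, 0], [7/12, 1/2]].
Y = SC⁻¹ = [[-50, -4], [22, 8]] · [[-1/6, 0], [7/12, 1/2]] = [[6, -2], [1, 4]].

Y = [[6, -2], [1, 4]]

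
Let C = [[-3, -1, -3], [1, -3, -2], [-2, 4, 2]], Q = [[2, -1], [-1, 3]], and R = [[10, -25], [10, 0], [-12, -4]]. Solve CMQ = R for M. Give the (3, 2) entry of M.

-2

M = C⁻¹RQ⁻¹ (apply C⁻¹ on the left and Q⁻¹ on the right).
det C = -2, so C⁻¹ = [[-1, 5, 7/2], [-1, 6, 9/2], [1, -7, -5]].
det Q = 5, so Q⁻¹ = [[3/5, 1/5], [1/5, 2/5]].
C⁻¹R = [[-2, 11], [-4, 7], [0, -5]].
M = (C⁻¹R)Q⁻¹ = [[1, 4], [-1, 2], [-1, -2]].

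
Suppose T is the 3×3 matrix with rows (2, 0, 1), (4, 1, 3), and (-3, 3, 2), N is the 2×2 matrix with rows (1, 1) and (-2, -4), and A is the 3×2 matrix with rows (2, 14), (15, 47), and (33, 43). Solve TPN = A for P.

Isolating P: multiply by T⁻¹ from the left and N⁻¹ from the right, so P = T⁻¹AN⁻¹.
det T = 1; the adjugate gives T⁻¹ = [[-7, 3, -1], [-17, 7, -2], [15, -6, 2]].
det N = -2; the adjugate gives N⁻¹ = [[2, 1/2], [-1, -1/2]].
T⁻¹A = [[-2, 0], [5, 5], [6, 14]].
P = (T⁻¹A)N⁻¹ = [[-4, -1], [5, 0], [-2, -4]].

P = [[-4, -1], [5, 0], [-2, -4]]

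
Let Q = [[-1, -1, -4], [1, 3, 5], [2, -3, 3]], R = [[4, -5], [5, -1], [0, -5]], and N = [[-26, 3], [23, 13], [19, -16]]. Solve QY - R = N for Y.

Y = [[5, -3], [1, 5], [4, 0]]

QY = N + R = [[-22, -2], [28, 12], [19, -21]].
Q is on the left of Y, so left-multiply by Q⁻¹: Y = Q⁻¹(N + R).
Q has determinant 5; Q⁻¹ = [[24/5, 3, 7/5], [7/5, 1, 1/5], [-9/5, -1, -2/5]].
Y = Q⁻¹(N + R) = [[5, -3], [1, 5], [4, 0]].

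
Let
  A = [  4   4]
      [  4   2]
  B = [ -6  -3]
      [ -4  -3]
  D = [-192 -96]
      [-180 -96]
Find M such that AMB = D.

M = [[5, 3], [3, -3]]

M = A⁻¹DB⁻¹ (apply A⁻¹ on the left and B⁻¹ on the right).
det A = -8; the adjugate gives A⁻¹ = [[-1/4, 1/2], [1/2, -1/2]].
det B = 6; the adjugate gives B⁻¹ = [[-1/2, 1/2], [2/3, -1]].
A⁻¹D = [[-42, -24], [-6, 0]].
M = (A⁻¹D)B⁻¹ = [[5, 3], [3, -3]].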